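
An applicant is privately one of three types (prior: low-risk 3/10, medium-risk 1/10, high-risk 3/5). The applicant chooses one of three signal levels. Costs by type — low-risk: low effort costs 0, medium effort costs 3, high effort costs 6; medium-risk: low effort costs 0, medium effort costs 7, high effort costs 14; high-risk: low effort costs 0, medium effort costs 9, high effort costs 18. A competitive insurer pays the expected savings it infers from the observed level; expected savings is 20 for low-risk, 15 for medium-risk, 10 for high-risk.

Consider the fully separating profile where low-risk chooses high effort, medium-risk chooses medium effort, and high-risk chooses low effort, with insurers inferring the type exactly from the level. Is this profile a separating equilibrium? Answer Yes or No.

Separating rebates: high effort → 20, medium effort → 15, low effort → 10.
low-risk (assigned high effort): low effort: 10 − 0 = 10; medium effort: 15 − 3 = 12; high effort: 20 − 6 = 14. low-risk stays.
medium-risk (assigned medium effort): low effort: 10 − 0 = 10; medium effort: 15 − 7 = 8; high effort: 20 − 14 = 6. medium-risk prefers low effort.
high-risk (assigned low effort): low effort: 10 − 0 = 10; medium effort: 15 − 9 = 6; high effort: 20 − 18 = 2. high-risk stays.
At least one type deviates; the separating profile fails.

No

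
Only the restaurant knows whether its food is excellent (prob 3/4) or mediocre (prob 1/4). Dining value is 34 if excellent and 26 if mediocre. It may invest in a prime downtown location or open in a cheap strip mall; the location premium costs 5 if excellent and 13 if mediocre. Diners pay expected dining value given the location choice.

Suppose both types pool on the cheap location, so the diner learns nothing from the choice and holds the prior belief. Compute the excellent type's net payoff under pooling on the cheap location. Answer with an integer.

Pooled price premium = 3/4·34 + 1/4·26 = 32.
excellent pays no cost for the cheap location, so net payoff = 32.

32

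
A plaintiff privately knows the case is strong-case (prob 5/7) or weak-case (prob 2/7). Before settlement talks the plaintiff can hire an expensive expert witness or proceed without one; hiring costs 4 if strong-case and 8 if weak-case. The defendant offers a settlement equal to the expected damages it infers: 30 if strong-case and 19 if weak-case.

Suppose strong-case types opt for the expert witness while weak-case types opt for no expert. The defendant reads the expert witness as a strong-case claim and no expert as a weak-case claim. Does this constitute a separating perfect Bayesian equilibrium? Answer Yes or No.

No

Under these beliefs, the expert witness earns settlement 30 and no expert earns settlement 19.
strong-case: the expert witness nets 30 − 4 = 26; no expert nets 19. strong-case prefers the expert witness.
weak-case: the expert witness nets 30 − 8 = 22; no expert nets 19. weak-case would deviate to the expert witness.
weak-case has a profitable deviation, so the profile is not an equilibrium.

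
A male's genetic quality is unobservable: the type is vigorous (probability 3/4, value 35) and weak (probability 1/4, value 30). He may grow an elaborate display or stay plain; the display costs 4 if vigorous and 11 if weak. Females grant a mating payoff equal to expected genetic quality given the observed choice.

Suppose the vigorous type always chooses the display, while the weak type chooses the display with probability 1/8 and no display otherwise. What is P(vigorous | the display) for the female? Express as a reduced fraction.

24/25

P(the display) = (3/4)·1 + (1/4)·(1/8) = 25/32.
By Bayes' rule, P(vigorous | the display) = (3/4) / (25/32) = 24/25.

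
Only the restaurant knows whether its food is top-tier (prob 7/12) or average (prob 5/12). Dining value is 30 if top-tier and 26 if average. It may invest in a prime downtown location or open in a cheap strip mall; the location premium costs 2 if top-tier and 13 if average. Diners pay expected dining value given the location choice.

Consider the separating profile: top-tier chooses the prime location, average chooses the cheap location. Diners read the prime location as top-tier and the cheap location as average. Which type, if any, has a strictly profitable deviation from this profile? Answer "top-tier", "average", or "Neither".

The prime location pays 30; the cheap location pays 26.
top-tier: assigned the prime location, nets 30 − 2 = 28; deviating to the cheap location nets 26.
average: assigned the cheap location, nets 26; deviating to the prime location nets 30 − 13 = 17.
Both types strictly prefer their assigned action; no profitable deviation.

Neither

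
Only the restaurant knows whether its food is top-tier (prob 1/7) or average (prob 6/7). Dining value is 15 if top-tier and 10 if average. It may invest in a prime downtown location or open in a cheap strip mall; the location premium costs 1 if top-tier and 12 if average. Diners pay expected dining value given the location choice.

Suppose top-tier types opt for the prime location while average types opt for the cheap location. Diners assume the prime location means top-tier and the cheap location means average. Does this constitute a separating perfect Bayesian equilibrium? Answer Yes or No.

Under these beliefs, the prime location earns price premium 15 and the cheap location earns price premium 10.
top-tier: the prime location nets 15 − 1 = 14; the cheap location nets 10. top-tier prefers the prime location.
average: the prime location nets 15 − 12 = 3; the cheap location nets 10. average prefers the cheap location.
Neither type deviates, so the separating profile is an equilibrium.

Yes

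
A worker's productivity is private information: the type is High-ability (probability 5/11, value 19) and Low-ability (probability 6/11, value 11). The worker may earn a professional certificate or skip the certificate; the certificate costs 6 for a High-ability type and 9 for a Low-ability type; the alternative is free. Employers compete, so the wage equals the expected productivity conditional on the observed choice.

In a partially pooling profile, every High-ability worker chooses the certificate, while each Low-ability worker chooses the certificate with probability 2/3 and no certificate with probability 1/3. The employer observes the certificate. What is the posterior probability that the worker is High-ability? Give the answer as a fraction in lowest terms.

5/9

P(the certificate) = (5/11)·1 + (6/11)·(2/3) = 9/11.
By Bayes' rule, P(High-ability | the certificate) = (5/11) / (9/11) = 5/9.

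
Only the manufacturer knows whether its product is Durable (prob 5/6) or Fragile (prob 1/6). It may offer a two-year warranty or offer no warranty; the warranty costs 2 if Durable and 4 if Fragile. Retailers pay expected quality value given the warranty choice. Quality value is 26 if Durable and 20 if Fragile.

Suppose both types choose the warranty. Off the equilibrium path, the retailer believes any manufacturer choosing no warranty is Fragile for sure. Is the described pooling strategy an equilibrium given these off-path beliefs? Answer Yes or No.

Yes

On path, the retailer holds the prior and pays 5/6·26 + 1/6·20 = 25. Off path (no warranty), believing Fragile, it pays 20.
Durable: the warranty nets 25 − 2 = 23; no warranty nets 20. Durable stays.
Fragile: the warranty nets 25 − 4 = 21; no warranty nets 20. Fragile stays.
No type deviates, so pooling is sustained.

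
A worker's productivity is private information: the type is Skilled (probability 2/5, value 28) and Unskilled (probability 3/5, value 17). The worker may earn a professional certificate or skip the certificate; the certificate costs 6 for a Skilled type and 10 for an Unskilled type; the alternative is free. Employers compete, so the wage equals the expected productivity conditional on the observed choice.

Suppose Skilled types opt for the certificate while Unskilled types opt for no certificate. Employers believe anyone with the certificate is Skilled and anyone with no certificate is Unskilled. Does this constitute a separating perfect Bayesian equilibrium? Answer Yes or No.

Under these beliefs, the certificate earns wage 28 and no certificate earns wage 17.
Skilled: the certificate nets 28 − 6 = 22; no certificate nets 17. Skilled prefers the certificate.
Unskilled: the certificate nets 28 − 10 = 18; no certificate nets 17. Unskilled would deviate to the certificate.
Unskilled has a profitable deviation, so the profile is not an equilibrium.

No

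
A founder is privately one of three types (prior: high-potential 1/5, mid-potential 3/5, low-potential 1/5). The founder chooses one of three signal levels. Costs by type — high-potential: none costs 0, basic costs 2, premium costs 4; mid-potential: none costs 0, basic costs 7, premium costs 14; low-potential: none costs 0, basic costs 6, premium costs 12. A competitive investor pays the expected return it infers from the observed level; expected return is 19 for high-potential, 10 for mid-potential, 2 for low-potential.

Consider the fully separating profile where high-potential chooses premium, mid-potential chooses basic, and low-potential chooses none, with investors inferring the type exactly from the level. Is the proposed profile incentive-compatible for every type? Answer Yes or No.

Separating valuations: premium → 19, basic → 10, none → 2.
high-potential (assigned premium): none: 2 − 0 = 2; basic: 10 − 2 = 8; premium: 19 − 4 = 15. high-potential stays.
mid-potential (assigned basic): none: 2 − 0 = 2; basic: 10 − 7 = 3; premium: 19 − 14 = 5. mid-potential prefers premium.
low-potential (assigned none): none: 2 − 0 = 2; basic: 10 − 6 = 4; premium: 19 − 12 = 7. low-potential prefers premium.
At least one type deviates; the separating profile fails.

No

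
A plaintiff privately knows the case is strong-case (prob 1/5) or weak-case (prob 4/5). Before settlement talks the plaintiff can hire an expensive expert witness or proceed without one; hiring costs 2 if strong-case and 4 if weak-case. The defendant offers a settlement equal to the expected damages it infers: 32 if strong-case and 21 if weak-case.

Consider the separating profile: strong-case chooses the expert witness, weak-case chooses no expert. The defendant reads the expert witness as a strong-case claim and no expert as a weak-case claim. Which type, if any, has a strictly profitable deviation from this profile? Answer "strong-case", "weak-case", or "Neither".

weak-case

The expert witness pays 32; no expert pays 21.
strong-case: assigned the expert witness, nets 32 − 2 = 30; deviating to no expert nets 21.
weak-case: assigned no expert, nets 21; deviating to the expert witness nets 32 − 4 = 28.
The weak-case type gains 7 by deviating.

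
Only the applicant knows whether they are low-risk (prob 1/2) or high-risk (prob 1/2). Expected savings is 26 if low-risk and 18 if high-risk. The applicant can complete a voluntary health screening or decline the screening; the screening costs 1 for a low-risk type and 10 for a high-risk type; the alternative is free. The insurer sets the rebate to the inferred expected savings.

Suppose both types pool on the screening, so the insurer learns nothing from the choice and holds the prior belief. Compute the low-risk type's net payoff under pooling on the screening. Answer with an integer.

21

Pooled rebate = 1/2·26 + 1/2·18 = 22.
low-risk pays cost 1 for the screening, so net payoff = 22 − 1 = 21.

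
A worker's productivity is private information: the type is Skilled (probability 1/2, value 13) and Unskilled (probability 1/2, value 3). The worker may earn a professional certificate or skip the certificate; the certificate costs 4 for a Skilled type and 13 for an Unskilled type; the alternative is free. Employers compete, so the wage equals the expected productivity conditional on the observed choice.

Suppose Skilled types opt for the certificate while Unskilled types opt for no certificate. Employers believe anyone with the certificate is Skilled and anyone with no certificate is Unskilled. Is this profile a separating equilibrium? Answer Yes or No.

Yes

Under these beliefs, the certificate earns wage 13 and no certificate earns wage 3.
Skilled: the certificate nets 13 − 4 = 9; no certificate nets 3. Skilled prefers the certificate.
Unskilled: the certificate nets 13 − 13 = 0; no certificate nets 3. Unskilled prefers no certificate.
Neither type deviates, so the separating profile is an equilibrium.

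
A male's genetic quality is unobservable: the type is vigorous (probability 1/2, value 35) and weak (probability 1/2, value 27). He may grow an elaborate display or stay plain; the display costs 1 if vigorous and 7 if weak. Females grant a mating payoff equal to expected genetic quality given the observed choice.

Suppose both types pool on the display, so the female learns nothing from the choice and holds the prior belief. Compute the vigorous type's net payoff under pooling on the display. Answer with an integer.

Pooled mating payoff = 1/2·35 + 1/2·27 = 31.
vigorous pays cost 1 for the display, so net payoff = 31 − 1 = 30.

30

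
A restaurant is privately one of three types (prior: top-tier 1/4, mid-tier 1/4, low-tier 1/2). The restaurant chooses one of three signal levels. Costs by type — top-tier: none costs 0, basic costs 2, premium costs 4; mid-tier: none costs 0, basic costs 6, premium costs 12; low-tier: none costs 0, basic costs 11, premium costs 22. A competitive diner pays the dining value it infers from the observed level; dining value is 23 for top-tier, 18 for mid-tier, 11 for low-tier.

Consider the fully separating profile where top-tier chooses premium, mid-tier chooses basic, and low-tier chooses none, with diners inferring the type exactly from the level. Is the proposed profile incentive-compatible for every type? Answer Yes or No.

Separating price premiums: premium → 23, basic → 18, none → 11.
top-tier (assigned premium): none: 11 − 0 = 11; basic: 18 − 2 = 16; premium: 23 − 4 = 19. top-tier stays.
mid-tier (assigned basic): none: 11 − 0 = 11; basic: 18 − 6 = 12; premium: 23 − 12 = 11. mid-tier stays.
low-tier (assigned none): none: 11 − 0 = 11; basic: 18 − 11 = 7; premium: 23 − 22 = 1. low-tier stays.
Every type prefers its assigned level; separation holds.

Yes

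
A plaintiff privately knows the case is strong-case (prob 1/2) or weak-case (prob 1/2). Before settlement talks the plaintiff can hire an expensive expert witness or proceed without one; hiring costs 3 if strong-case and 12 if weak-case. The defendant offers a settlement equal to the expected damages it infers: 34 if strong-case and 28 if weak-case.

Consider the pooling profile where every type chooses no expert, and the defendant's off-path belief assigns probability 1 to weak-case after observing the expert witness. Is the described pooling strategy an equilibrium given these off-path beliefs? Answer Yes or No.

On path, the defendant holds the prior and pays 1/2·34 + 1/2·28 = 31. Off path (the expert witness), believing weak-case, it pays 28.
strong-case: no expert nets 31; the expert witness nets 28 − 3 = 25. strong-case stays.
weak-case: no expert nets 31; the expert witness nets 28 − 12 = 16. weak-case stays.
No type deviates, so pooling is sustained.

Yes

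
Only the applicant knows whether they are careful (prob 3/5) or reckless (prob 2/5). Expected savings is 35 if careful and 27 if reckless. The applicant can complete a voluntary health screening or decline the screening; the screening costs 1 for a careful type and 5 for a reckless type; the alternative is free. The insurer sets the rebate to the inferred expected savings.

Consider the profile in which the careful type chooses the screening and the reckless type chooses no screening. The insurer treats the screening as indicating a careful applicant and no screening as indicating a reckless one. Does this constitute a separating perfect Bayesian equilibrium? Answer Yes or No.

Under these beliefs, the screening earns rebate 35 and no screening earns rebate 27.
careful: the screening nets 35 − 1 = 34; no screening nets 27. careful prefers the screening.
reckless: the screening nets 35 − 5 = 30; no screening nets 27. reckless would deviate to the screening.
reckless has a profitable deviation, so the profile is not an equilibrium.

No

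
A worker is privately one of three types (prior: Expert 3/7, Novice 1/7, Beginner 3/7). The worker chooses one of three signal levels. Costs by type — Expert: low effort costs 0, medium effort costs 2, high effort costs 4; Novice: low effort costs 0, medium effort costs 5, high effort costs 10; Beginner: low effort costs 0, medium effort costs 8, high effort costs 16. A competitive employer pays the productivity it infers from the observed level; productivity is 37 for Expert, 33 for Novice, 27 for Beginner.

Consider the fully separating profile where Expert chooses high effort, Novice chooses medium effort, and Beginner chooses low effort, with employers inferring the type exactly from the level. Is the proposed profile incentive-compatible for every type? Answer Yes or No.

Separating wages: high effort → 37, medium effort → 33, low effort → 27.
Expert (assigned high effort): low effort: 27 − 0 = 27; medium effort: 33 − 2 = 31; high effort: 37 − 4 = 33. Expert stays.
Novice (assigned medium effort): low effort: 27 − 0 = 27; medium effort: 33 − 5 = 28; high effort: 37 − 10 = 27. Novice stays.
Beginner (assigned low effort): low effort: 27 − 0 = 27; medium effort: 33 − 8 = 25; high effort: 37 − 16 = 21. Beginner stays.
Every type prefers its assigned level; separation holds.

Yes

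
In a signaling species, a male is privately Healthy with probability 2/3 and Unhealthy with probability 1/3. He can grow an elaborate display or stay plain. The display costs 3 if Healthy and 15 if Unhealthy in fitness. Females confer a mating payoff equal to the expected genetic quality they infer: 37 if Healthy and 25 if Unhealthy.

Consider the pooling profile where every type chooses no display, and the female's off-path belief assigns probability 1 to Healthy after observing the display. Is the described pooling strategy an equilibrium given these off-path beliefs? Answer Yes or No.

On path, the female holds the prior and pays 2/3·37 + 1/3·25 = 33. Off path (the display), believing Healthy, it pays 37.
Healthy: no display nets 33; the display nets 37 − 3 = 34. Healthy would deviate.
Unhealthy: no display nets 33; the display nets 37 − 15 = 22. Unhealthy stays.
A type deviates, so pooling fails.

No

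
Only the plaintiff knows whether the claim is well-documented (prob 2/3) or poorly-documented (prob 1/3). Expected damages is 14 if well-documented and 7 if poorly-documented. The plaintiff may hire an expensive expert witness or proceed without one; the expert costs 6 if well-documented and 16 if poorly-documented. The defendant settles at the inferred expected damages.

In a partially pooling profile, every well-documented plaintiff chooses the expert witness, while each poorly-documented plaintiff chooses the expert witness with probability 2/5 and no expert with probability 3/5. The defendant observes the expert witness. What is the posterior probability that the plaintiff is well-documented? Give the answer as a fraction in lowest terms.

P(the expert witness) = (2/3)·1 + (1/3)·(2/5) = 4/5.
By Bayes' rule, P(well-documented | the expert witness) = (2/3) / (4/5) = 5/6.

5/6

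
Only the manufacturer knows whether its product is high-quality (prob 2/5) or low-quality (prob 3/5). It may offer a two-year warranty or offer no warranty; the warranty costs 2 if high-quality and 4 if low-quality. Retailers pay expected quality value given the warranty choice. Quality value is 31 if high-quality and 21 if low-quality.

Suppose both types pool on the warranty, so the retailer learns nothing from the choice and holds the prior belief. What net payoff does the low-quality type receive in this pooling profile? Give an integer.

Pooled price = 2/5·31 + 3/5·21 = 25.
low-quality pays cost 4 for the warranty, so net payoff = 25 − 4 = 21.

21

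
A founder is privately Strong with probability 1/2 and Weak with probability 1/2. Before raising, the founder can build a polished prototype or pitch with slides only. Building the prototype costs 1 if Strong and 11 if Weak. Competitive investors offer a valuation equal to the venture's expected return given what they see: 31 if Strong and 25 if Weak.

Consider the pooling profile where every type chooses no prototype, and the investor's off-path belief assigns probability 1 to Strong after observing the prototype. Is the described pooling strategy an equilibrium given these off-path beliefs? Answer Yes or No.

On path, the investor holds the prior and pays 1/2·31 + 1/2·25 = 28. Off path (the prototype), believing Strong, it pays 31.
Strong: no prototype nets 28; the prototype nets 31 − 1 = 30. Strong would deviate.
Weak: no prototype nets 28; the prototype nets 31 − 11 = 20. Weak stays.
A type deviates, so pooling fails.

No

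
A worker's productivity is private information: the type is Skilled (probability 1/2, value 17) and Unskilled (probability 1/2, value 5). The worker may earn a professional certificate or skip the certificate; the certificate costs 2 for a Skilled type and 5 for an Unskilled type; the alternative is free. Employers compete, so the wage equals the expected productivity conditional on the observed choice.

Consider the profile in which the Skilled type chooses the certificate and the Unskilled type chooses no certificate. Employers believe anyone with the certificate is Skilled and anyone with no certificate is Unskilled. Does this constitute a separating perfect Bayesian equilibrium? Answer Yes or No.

Under these beliefs, the certificate earns wage 17 and no certificate earns wage 5.
Skilled: the certificate nets 17 − 2 = 15; no certificate nets 5. Skilled prefers the certificate.
Unskilled: the certificate nets 17 − 5 = 12; no certificate nets 5. Unskilled would deviate to the certificate.
Unskilled has a profitable deviation, so the profile is not an equilibrium.

No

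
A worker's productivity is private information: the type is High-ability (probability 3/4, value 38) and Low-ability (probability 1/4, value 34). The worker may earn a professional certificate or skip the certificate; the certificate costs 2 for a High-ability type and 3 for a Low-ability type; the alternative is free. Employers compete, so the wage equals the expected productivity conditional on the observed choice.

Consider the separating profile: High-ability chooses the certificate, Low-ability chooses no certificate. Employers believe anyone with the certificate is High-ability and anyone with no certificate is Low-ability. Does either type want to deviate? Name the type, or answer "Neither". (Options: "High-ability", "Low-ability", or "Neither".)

Low-ability

The certificate pays 38; no certificate pays 34.
High-ability: assigned the certificate, nets 38 − 2 = 36; deviating to no certificate nets 34.
Low-ability: assigned no certificate, nets 34; deviating to the certificate nets 38 − 3 = 35.
The Low-ability type gains 1 by deviating.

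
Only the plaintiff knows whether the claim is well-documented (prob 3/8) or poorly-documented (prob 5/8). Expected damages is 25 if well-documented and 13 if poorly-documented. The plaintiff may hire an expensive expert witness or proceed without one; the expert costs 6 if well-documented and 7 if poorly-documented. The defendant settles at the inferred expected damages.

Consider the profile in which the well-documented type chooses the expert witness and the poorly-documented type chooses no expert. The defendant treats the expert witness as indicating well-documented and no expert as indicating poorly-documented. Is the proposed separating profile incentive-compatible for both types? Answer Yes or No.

Under these beliefs, the expert witness earns settlement 25 and no expert earns settlement 13.
well-documented: the expert witness nets 25 − 6 = 19; no expert nets 13. well-documented prefers the expert witness.
poorly-documented: the expert witness nets 25 − 7 = 18; no expert nets 13. poorly-documented would deviate to the expert witness.
poorly-documented has a profitable deviation, so the profile is not an equilibrium.

No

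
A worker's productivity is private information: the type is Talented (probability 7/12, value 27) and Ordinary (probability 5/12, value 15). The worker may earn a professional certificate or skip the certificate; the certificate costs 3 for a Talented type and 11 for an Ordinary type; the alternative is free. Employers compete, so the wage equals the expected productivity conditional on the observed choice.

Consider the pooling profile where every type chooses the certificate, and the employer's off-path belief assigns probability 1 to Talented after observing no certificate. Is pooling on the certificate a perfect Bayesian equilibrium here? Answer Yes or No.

No

On path, the employer holds the prior and pays 7/12·27 + 5/12·15 = 22. Off path (no certificate), believing Talented, it pays 27.
Talented: the certificate nets 22 − 3 = 19; no certificate nets 27. Talented would deviate.
Ordinary: the certificate nets 22 − 11 = 11; no certificate nets 27. Ordinary would deviate.
A type deviates, so pooling fails.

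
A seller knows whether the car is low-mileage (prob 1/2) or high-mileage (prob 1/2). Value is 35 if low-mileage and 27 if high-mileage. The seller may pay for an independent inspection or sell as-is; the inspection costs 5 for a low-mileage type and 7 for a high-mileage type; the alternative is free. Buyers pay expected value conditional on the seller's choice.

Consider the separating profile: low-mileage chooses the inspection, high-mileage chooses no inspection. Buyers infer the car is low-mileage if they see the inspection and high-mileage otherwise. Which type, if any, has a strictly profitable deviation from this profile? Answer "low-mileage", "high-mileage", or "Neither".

The inspection pays 35; no inspection pays 27.
low-mileage: assigned the inspection, nets 35 − 5 = 30; deviating to no inspection nets 27.
high-mileage: assigned no inspection, nets 27; deviating to the inspection nets 35 − 7 = 28.
The high-mileage type gains 1 by deviating.

high-mileage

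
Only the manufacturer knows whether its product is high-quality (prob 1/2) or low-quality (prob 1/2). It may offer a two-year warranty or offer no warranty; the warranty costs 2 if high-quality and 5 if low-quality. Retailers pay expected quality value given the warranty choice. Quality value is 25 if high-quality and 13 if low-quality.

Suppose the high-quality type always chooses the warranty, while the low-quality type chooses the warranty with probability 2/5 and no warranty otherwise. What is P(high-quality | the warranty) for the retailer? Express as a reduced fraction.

5/7

P(the warranty) = (1/2)·1 + (1/2)·(2/5) = 7/10.
By Bayes' rule, P(high-quality | the warranty) = (1/2) / (7/10) = 5/7.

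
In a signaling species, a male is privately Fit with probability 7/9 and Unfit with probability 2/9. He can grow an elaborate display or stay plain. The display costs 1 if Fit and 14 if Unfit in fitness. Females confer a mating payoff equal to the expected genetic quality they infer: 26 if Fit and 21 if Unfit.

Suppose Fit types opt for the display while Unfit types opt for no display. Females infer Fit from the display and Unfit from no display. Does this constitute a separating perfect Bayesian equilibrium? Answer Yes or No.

Under these beliefs, the display earns mating payoff 26 and no display earns mating payoff 21.
Fit: the display nets 26 − 1 = 25; no display nets 21. Fit prefers the display.
Unfit: the display nets 26 − 14 = 12; no display nets 21. Unfit prefers no display.
Neither type deviates, so the separating profile is an equilibrium.

Yes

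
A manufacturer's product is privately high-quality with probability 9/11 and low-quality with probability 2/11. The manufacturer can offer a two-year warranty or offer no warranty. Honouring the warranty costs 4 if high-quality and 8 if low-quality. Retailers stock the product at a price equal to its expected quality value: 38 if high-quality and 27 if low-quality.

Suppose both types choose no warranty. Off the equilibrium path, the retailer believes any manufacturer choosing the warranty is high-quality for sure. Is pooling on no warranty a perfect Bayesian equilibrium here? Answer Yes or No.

Yes

On path, the retailer holds the prior and pays 9/11·38 + 2/11·27 = 36. Off path (the warranty), believing high-quality, it pays 38.
high-quality: no warranty nets 36; the warranty nets 38 − 4 = 34. high-quality stays.
low-quality: no warranty nets 36; the warranty nets 38 − 8 = 30. low-quality stays.
No type deviates, so pooling is sustained.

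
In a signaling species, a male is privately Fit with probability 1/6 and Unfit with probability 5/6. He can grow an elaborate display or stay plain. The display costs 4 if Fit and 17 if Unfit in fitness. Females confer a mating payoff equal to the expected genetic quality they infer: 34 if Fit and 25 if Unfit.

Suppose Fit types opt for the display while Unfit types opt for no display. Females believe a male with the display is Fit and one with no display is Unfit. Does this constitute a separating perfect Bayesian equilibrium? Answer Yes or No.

Yes

Under these beliefs, the display earns mating payoff 34 and no display earns mating payoff 25.
Fit: the display nets 34 − 4 = 30; no display nets 25. Fit prefers the display.
Unfit: the display nets 34 − 17 = 17; no display nets 25. Unfit prefers no display.
Neither type deviates, so the separating profile is an equilibrium.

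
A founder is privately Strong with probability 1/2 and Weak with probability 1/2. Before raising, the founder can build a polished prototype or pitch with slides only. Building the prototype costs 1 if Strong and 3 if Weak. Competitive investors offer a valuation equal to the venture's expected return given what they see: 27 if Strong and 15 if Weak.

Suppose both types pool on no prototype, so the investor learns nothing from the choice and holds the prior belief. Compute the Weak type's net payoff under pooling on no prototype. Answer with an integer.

Pooled valuation = 1/2·27 + 1/2·15 = 21.
Weak pays no cost for no prototype, so net payoff = 21.

21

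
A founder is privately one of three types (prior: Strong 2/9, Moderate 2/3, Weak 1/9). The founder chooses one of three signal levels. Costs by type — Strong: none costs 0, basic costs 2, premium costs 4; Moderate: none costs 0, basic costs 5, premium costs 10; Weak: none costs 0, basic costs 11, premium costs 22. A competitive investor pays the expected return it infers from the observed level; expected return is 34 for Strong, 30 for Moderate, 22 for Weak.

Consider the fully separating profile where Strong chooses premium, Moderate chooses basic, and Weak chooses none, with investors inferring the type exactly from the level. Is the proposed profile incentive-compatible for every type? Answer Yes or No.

Separating valuations: premium → 34, basic → 30, none → 22.
Strong (assigned premium): none: 22 − 0 = 22; basic: 30 − 2 = 28; premium: 34 − 4 = 30. Strong stays.
Moderate (assigned basic): none: 22 − 0 = 22; basic: 30 − 5 = 25; premium: 34 − 10 = 24. Moderate stays.
Weak (assigned none): none: 22 − 0 = 22; basic: 30 − 11 = 19; premium: 34 − 22 = 12. Weak stays.
Every type prefers its assigned level; separation holds.

Yes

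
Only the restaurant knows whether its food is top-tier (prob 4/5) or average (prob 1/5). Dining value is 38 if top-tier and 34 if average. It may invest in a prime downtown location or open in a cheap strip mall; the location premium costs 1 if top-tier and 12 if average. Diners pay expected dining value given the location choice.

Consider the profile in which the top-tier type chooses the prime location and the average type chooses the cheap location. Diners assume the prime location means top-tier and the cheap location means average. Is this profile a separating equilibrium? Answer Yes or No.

Under these beliefs, the prime location earns price premium 38 and the cheap location earns price premium 34.
top-tier: the prime location nets 38 − 1 = 37; the cheap location nets 34. top-tier prefers the prime location.
average: the prime location nets 38 − 12 = 26; the cheap location nets 34. average prefers the cheap location.
Neither type deviates, so the separating profile is an equilibrium.

Yes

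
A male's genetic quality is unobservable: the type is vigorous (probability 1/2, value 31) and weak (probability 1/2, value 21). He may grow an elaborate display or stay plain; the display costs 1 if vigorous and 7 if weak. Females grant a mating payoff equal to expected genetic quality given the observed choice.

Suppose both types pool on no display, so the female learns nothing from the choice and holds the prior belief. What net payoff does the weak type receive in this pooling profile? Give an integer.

26

Pooled mating payoff = 1/2·31 + 1/2·21 = 26.
weak pays no cost for no display, so net payoff = 26.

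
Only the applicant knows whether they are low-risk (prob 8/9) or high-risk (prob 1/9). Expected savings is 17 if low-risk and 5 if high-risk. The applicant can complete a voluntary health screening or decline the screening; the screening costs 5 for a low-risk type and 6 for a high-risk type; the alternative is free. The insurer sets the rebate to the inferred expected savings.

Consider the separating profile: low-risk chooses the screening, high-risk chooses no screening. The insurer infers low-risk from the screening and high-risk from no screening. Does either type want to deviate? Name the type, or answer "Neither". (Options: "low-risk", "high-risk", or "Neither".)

high-risk

The screening pays 17; no screening pays 5.
low-risk: assigned the screening, nets 17 − 5 = 12; deviating to no screening nets 5.
high-risk: assigned no screening, nets 5; deviating to the screening nets 17 − 6 = 11.
The high-risk type gains 6 by deviating.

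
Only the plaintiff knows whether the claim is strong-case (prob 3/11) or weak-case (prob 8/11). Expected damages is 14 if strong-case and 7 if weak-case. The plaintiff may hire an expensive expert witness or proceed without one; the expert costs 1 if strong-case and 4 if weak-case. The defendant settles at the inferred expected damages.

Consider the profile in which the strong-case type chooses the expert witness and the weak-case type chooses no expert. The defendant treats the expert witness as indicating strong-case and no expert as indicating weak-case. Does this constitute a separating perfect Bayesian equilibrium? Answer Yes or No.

No

Under these beliefs, the expert witness earns settlement 14 and no expert earns settlement 7.
strong-case: the expert witness nets 14 − 1 = 13; no expert nets 7. strong-case prefers the expert witness.
weak-case: the expert witness nets 14 − 4 = 10; no expert nets 7. weak-case would deviate to the expert witness.
weak-case has a profitable deviation, so the profile is not an equilibrium.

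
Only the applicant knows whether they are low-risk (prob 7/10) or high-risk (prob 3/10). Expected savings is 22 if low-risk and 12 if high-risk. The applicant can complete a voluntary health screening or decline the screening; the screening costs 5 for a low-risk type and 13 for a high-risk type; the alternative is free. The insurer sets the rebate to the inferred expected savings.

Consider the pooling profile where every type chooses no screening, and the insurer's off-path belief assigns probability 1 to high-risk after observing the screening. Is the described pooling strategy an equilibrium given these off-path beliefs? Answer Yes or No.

Yes

On path, the insurer holds the prior and pays 7/10·22 + 3/10·12 = 19. Off path (the screening), believing high-risk, it pays 12.
low-risk: no screening nets 19; the screening nets 12 − 5 = 7. low-risk stays.
high-risk: no screening nets 19; the screening nets 12 − 13 = -1. high-risk stays.
No type deviates, so pooling is sustained.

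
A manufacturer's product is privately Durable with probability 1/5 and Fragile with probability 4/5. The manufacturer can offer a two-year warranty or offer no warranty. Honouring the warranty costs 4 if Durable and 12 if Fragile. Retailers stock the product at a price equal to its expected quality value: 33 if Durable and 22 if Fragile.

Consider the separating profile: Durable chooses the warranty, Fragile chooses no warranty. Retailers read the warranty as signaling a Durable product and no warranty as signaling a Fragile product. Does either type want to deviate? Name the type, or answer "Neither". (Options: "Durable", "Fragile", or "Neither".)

Neither

The warranty pays 33; no warranty pays 22.
Durable: assigned the warranty, nets 33 − 4 = 29; deviating to no warranty nets 22.
Fragile: assigned no warranty, nets 22; deviating to the warranty nets 33 − 12 = 21.
Both types strictly prefer their assigned action; no profitable deviation.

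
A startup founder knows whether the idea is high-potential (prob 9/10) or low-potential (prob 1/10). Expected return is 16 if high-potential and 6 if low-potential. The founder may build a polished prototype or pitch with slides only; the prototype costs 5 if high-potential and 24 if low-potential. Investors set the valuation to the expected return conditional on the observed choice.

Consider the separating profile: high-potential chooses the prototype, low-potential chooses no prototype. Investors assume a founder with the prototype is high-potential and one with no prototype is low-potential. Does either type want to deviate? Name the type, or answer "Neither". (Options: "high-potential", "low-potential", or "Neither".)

Neither

The prototype pays 16; no prototype pays 6.
high-potential: assigned the prototype, nets 16 − 5 = 11; deviating to no prototype nets 6.
low-potential: assigned no prototype, nets 6; deviating to the prototype nets 16 − 24 = -8.
Both types strictly prefer their assigned action; no profitable deviation.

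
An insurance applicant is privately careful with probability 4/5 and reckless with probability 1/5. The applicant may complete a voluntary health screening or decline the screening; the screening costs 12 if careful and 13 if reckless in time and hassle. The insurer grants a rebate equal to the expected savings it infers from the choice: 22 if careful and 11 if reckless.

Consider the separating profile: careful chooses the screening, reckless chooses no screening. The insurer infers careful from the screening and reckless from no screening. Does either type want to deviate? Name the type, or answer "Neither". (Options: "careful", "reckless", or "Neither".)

The screening pays 22; no screening pays 11.
careful: assigned the screening, nets 22 − 12 = 10; deviating to no screening nets 11.
reckless: assigned no screening, nets 11; deviating to the screening nets 22 − 13 = 9.
The careful type gains 1 by deviating.

careful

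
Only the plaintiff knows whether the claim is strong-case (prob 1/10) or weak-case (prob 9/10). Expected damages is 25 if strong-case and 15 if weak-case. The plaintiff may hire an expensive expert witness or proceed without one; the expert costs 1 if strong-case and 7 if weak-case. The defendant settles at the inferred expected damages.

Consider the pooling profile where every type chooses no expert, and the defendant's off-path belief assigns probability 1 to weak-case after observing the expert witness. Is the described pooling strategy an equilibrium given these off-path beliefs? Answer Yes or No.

Yes

On path, the defendant holds the prior and pays 1/10·25 + 9/10·15 = 16. Off path (the expert witness), believing weak-case, it pays 15.
strong-case: no expert nets 16; the expert witness nets 15 − 1 = 14. strong-case stays.
weak-case: no expert nets 16; the expert witness nets 15 − 7 = 8. weak-case stays.
No type deviates, so pooling is sustained.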